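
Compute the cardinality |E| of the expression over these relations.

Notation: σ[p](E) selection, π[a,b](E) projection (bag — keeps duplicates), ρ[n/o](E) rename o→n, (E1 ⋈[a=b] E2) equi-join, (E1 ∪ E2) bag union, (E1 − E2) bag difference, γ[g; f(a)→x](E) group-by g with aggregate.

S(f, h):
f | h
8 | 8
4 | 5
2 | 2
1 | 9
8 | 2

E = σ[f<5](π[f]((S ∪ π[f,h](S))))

Per-node cardinality:
  S → 5
  S → 5
  π[f,h](S) → 5
  (S ∪ π[f,h](S)) → 10
  π[f]((S ∪ π[f,h](S))) → 10
  σ[f<5](π[f]((S ∪ π[f,h](S)))) → 6

|E| = 6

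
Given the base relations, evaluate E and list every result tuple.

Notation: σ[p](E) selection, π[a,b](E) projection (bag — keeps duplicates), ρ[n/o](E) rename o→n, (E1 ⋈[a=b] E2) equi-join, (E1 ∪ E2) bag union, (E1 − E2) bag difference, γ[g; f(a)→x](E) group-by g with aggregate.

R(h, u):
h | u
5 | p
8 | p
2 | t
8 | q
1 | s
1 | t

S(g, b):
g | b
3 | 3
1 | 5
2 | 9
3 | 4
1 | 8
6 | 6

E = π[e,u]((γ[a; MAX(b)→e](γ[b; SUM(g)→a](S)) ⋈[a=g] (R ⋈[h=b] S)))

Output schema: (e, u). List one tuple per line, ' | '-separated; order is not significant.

Stepwise |·|:
  S → 6
  γ[b; SUM(g)→a](S) → 6
  γ[a; MAX(b)→e](γ[b; SUM(g)→a](S)) → 4
  R → 6
  S → 6
  (R ⋈[h=b] S) → 3
  (γ[a; MAX(b)→e](γ[b; SUM(g)→a](S)) ⋈[a=g] (R ⋈[h=b] S)) → 3
  π[e,u]((γ[a; MAX(b)→e](γ[b; SUM(g)→a](S)) ⋈[a=g] (R ⋈[h=b] S))) → 3

== RESULT ==
e | u
8 | p
8 | p
8 | q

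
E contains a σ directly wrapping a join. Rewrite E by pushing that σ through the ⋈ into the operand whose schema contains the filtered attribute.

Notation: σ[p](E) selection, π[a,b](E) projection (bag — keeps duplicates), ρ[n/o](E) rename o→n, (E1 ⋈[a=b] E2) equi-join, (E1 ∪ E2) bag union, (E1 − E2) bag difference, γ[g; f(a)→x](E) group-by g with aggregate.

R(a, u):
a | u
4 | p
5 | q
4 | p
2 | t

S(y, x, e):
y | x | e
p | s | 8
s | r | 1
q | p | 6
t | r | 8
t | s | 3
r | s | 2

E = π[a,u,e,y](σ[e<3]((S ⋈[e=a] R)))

σ filters on e, owned by the left side.
E' = π[a,u,e,y]((σ[e<3](S) ⋈[e=a] R))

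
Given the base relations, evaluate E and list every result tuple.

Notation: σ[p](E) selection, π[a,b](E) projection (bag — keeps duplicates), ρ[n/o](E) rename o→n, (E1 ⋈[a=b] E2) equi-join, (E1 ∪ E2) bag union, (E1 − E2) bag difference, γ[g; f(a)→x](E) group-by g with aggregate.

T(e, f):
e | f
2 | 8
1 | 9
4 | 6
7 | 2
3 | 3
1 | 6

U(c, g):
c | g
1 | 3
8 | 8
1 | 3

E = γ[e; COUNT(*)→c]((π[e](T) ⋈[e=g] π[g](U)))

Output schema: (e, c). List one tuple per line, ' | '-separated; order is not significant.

Per-node cardinality:
  T → 6
  π[e](T) → 6
  U → 3
  π[g](U) → 3
  (π[e](T) ⋈[e=g] π[g](U)) → 2
  γ[e; COUNT(*)→c]((π[e](T) ⋈[e=g] π[g](U))) → 1

== RESULT ==
e | c
3 | 2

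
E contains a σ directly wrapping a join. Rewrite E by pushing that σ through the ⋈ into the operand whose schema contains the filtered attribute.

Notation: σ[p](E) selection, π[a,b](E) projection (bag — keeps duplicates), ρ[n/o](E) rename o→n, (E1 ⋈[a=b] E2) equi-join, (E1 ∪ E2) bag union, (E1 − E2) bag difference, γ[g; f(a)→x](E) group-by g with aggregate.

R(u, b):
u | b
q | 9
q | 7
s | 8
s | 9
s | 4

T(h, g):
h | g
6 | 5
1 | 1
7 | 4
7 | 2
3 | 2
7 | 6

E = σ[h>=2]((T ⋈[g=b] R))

σ filters on h, owned by the left side.
E' = (σ[h>=2](T) ⋈[g=b] R)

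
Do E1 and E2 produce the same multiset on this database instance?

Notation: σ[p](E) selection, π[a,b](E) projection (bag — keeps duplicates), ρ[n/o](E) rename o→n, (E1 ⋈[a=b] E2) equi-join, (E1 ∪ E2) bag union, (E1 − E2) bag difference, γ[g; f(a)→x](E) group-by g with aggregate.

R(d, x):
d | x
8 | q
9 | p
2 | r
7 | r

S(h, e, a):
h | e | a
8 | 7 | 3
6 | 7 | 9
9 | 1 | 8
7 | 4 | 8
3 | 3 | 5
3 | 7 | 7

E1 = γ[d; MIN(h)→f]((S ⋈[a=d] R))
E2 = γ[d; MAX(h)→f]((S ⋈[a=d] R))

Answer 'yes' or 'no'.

E1 stepwise |·|:
  S → 6
  R → 4
  (S ⋈[a=d] R) → 4
  γ[d; MIN(h)→f]((S ⋈[a=d] R)) → 3
E2 stepwise |·|:
  S → 6
  R → 4
  (S ⋈[a=d] R) → 4
  γ[d; MAX(h)→f]((S ⋈[a=d] R)) → 3

E1 result:
d | f
7 | 3
8 | 7
9 | 6
E2 result:
d | f
7 | 3
8 | 9
9 | 6
Witness: (8, 9) appears 0× in E1 but 1× in E2.

no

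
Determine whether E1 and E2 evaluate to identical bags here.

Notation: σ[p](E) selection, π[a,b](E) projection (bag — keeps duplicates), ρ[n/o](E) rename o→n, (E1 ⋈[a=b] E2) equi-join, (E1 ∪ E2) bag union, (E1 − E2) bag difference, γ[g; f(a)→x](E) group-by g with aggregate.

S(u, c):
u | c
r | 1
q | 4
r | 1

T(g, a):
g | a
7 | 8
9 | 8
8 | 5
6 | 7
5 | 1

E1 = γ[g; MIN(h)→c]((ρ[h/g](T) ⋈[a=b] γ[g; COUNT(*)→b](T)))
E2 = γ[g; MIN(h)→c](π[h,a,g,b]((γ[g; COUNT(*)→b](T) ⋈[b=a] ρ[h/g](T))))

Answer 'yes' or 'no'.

E1 row counts bottom-up:
  T → 5
  ρ[h/g](T) → 5
  T → 5
  γ[g; COUNT(*)→b](T) → 5
  (ρ[h/g](T) ⋈[a=b] γ[g; COUNT(*)→b](T)) → 5
  γ[g; MIN(h)→c]((ρ[h/g](T) ⋈[a=b] γ[g; COUNT(*)→b](T))) → 5
E2 row counts bottom-up:
  T → 5
  γ[g; COUNT(*)→b](T) → 5
  T → 5
  ρ[h/g](T) → 5
  (γ[g; COUNT(*)→b](T) ⋈[b=a] ρ[h/g](T)) → 5
  π[h,a,g,b]((γ[g; COUNT(*)→b](T) ⋈[b=a] ρ[h/g](T))) → 5
  γ[g; MIN(h)→c](π[h,a,g,b]((γ[g; COUNT(*)→b](T) ⋈[b=a] ρ[h/g](T)))) → 5

E1 and E2 produce the same multiset:
g | c
5 | 5
6 | 5
7 | 5
8 | 5
9 | 5

yes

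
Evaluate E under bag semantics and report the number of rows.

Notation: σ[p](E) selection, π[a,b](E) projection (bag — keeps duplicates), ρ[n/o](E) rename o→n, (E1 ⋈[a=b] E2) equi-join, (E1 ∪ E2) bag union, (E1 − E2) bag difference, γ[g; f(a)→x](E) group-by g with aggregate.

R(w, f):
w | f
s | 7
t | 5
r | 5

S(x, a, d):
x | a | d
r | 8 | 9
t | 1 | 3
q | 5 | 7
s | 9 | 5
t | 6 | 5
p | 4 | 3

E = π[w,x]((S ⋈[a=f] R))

Subexpression sizes:
  S → 6
  R → 3
  (S ⋈[a=f] R) → 2
  π[w,x]((S ⋈[a=f] R)) → 2

|E| = 2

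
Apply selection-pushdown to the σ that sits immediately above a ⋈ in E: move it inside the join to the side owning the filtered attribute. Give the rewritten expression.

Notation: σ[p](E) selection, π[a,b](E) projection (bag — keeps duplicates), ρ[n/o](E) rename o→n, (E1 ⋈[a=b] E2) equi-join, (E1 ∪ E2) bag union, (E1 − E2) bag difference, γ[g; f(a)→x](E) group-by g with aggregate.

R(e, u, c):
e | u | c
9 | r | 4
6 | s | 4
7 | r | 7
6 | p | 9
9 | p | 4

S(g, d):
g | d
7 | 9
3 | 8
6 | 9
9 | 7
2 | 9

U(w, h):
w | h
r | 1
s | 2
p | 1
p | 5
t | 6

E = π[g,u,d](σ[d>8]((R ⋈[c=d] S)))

σ filters on d, owned by the right side.
E' = π[g,u,d]((R ⋈[c=d] σ[d>8](S)))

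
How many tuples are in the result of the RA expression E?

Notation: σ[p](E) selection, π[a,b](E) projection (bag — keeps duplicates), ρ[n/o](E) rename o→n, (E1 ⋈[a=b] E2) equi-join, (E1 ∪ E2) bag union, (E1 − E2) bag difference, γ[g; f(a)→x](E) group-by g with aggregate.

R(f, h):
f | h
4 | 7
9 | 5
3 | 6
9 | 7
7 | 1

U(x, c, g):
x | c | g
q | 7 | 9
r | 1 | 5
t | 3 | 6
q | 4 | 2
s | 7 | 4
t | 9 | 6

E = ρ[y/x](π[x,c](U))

Per-node cardinality:
  U → 6
  π[x,c](U) → 6
  ρ[y/x](π[x,c](U)) → 6

|E| = 6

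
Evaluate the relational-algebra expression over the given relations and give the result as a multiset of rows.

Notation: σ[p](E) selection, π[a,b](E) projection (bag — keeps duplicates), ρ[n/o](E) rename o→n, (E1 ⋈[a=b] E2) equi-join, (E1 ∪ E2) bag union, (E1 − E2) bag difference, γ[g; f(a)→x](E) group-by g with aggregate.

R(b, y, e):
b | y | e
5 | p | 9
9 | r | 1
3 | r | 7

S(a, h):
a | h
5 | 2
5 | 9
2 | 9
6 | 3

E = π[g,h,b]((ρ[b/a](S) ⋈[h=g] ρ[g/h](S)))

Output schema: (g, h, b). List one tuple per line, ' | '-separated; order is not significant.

Stepwise |·|:
  S → 4
  ρ[b/a](S) → 4
  S → 4
  ρ[g/h](S) → 4
  (ρ[b/a](S) ⋈[h=g] ρ[g/h](S)) → 6
  π[g,h,b]((ρ[b/a](S) ⋈[h=g] ρ[g/h](S))) → 6

== RESULT ==
g | h | b
2 | 2 | 5
3 | 3 | 6
9 | 9 | 2
9 | 9 | 2
9 | 9 | 5
9 | 9 | 5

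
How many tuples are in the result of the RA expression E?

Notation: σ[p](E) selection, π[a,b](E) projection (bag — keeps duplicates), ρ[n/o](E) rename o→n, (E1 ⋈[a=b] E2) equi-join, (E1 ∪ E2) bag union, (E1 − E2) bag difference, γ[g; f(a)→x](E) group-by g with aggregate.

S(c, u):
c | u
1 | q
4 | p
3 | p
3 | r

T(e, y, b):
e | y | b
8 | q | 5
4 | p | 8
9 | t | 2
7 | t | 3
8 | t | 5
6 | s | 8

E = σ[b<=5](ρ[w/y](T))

Row counts bottom-up:
  T → 6
  ρ[w/y](T) → 6
  σ[b<=5](ρ[w/y](T)) → 4

|E| = 4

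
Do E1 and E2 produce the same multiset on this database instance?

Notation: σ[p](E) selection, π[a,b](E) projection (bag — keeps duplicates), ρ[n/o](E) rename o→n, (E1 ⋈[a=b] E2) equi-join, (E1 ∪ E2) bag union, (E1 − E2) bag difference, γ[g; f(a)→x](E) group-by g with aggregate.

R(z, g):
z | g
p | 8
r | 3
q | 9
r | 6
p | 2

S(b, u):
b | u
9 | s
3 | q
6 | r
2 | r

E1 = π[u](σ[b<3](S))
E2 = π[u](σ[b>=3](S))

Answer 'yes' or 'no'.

E1 stepwise |·|:
  S → 4
  σ[b<3](S) → 1
  π[u](σ[b<3](S)) → 1
E2 stepwise |·|:
  S → 4
  σ[b>=3](S) → 3
  π[u](σ[b>=3](S)) → 3

E1 result:
u
r
E2 result:
u
q
r
s
Witness: ('q',) appears 0× in E1 but 1× in E2.

no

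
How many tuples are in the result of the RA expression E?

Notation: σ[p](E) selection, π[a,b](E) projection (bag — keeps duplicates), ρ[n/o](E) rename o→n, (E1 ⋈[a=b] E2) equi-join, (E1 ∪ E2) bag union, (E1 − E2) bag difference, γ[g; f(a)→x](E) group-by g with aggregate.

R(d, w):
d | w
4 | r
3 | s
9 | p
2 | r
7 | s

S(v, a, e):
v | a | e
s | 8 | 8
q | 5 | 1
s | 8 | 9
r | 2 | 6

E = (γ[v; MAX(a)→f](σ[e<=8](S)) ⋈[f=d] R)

Row counts bottom-up:
  S → 4
  σ[e<=8](S) → 3
  γ[v; MAX(a)→f](σ[e<=8](S)) → 3
  R → 5
  (γ[v; MAX(a)→f](σ[e<=8](S)) ⋈[f=d] R) → 1

|E| = 1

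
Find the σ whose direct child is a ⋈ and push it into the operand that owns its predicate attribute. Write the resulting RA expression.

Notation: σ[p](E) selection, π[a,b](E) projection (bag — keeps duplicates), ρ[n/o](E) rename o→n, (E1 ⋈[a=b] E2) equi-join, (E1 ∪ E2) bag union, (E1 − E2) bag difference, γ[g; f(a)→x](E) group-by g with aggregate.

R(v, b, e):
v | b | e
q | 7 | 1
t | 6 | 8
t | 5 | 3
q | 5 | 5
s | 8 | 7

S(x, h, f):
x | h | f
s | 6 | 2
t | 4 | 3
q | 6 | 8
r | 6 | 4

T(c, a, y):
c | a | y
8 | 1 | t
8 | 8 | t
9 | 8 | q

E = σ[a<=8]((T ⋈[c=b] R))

σ filters on a, owned by the left side.
E' = (σ[a<=8](T) ⋈[c=b] R)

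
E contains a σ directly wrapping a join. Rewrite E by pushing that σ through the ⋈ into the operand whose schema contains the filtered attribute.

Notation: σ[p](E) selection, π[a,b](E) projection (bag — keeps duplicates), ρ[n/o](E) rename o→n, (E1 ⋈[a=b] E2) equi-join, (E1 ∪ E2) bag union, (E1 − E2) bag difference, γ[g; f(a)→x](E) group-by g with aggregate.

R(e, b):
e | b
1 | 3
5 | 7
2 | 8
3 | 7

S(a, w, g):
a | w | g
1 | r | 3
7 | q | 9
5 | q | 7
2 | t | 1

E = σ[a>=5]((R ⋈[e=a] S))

σ filters on a, owned by the right side.
E' = (R ⋈[e=a] σ[a>=5](S))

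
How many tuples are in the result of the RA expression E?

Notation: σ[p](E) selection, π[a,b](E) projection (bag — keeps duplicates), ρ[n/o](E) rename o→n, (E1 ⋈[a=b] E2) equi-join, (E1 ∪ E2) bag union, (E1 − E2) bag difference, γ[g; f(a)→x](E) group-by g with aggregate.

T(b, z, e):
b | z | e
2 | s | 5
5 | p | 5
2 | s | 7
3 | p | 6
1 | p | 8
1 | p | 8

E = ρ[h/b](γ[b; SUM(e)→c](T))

Stepwise |·|:
  T → 6
  γ[b; SUM(e)→c](T) → 4
  ρ[h/b](γ[b; SUM(e)→c](T)) → 4

|E| = 4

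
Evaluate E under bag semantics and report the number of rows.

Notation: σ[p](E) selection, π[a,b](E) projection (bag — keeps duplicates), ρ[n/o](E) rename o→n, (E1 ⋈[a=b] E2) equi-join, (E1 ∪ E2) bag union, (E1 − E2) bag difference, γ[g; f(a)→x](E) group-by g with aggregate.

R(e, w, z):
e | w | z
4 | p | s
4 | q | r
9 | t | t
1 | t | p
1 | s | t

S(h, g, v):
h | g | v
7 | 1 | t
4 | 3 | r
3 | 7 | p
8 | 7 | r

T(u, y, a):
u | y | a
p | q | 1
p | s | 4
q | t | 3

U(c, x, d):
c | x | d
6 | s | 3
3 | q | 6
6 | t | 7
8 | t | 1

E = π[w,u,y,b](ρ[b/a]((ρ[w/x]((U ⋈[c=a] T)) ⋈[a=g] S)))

Stepwise |·|:
  U → 4
  T → 3
  (U ⋈[c=a] T) → 1
  ρ[w/x]((U ⋈[c=a] T)) → 1
  S → 4
  (ρ[w/x]((U ⋈[c=a] T)) ⋈[a=g] S) → 1
  ρ[b/a]((ρ[w/x]((U ⋈[c=a] T)) ⋈[a=g] S)) → 1
  π[w,u,y,b](ρ[b/a]((ρ[w/x]((U ⋈[c=a] T)) ⋈[a=g] S))) → 1

|E| = 1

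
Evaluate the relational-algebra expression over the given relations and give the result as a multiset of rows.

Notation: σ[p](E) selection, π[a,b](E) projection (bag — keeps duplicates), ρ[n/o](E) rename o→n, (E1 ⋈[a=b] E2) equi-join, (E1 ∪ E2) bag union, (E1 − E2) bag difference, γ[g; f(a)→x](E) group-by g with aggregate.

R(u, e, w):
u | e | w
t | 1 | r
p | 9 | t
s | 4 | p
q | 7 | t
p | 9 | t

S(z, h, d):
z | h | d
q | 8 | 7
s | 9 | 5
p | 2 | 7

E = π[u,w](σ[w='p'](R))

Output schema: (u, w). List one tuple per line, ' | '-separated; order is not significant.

Subexpression sizes:
  R → 5
  σ[w='p'](R) → 1
  π[u,w](σ[w='p'](R)) → 1

== RESULT ==
u | w
s | p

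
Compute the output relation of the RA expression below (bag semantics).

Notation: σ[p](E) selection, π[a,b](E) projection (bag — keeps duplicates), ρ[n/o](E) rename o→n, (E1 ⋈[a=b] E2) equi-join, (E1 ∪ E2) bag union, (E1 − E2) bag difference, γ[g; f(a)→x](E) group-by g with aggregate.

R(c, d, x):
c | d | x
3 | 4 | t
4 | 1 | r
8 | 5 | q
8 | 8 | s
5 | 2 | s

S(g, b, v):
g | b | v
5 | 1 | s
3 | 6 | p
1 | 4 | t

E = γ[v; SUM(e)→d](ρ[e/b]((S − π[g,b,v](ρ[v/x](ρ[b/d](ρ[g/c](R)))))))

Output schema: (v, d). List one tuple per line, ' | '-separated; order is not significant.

Per-node cardinality:
  S → 3
  R → 5
  ρ[g/c](R) → 5
  ρ[b/d](ρ[g/c](R)) → 5
  ρ[v/x](ρ[b/d](ρ[g/c](R))) → 5
  π[g,b,v](ρ[v/x](ρ[b/d](ρ[g/c](R)))) → 5
  (S − π[g,b,v](ρ[v/x](ρ[b/d](ρ[g/c](R))))) → 3
  ρ[e/b]((S − π[g,b,v](ρ[v/x](ρ[b/d](ρ[g/c](R)))))) → 3
  γ[v; SUM(e)→d](ρ[e/b]((S − π[g,b,v](ρ[v/x](ρ[b/d](ρ[g/c](R))))))) → 3

== RESULT ==
v | d
p | 6
s | 1
t | 4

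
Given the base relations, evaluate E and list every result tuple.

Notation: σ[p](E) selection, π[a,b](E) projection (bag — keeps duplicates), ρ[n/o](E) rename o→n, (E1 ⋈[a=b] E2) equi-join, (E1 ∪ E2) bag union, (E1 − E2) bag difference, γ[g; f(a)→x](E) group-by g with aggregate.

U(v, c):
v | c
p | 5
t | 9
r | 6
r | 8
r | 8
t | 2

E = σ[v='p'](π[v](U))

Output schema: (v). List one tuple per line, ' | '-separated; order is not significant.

Stepwise |·|:
  U → 6
  π[v](U) → 6
  σ[v='p'](π[v](U)) → 1

== RESULT ==
v
p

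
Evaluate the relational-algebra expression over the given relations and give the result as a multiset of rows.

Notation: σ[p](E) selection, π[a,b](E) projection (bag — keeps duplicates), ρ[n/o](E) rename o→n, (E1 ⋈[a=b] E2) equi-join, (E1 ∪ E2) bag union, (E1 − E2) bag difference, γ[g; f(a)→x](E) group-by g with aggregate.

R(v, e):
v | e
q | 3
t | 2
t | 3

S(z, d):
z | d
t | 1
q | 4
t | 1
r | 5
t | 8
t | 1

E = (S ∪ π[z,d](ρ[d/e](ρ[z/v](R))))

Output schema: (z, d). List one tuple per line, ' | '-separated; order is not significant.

Stepwise |·|:
  S → 6
  R → 3
  ρ[z/v](R) → 3
  ρ[d/e](ρ[z/v](R)) → 3
  π[z,d](ρ[d/e](ρ[z/v](R))) → 3
  (S ∪ π[z,d](ρ[d/e](ρ[z/v](R)))) → 9

== RESULT ==
z | d
q | 3
q | 4
r | 5
t | 1
t | 1
t | 1
t | 2
t | 3
t | 8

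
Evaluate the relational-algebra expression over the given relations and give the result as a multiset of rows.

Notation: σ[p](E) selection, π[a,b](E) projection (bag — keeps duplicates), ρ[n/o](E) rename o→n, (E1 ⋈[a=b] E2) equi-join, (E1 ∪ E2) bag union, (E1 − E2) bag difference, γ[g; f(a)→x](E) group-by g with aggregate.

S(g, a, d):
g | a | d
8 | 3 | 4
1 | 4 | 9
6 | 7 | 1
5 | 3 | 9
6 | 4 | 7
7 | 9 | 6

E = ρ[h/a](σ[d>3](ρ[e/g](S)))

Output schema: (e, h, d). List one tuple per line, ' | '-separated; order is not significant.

Row counts bottom-up:
  S → 6
  ρ[e/g](S) → 6
  σ[d>3](ρ[e/g](S)) → 5
  ρ[h/a](σ[d>3](ρ[e/g](S))) → 5

== RESULT ==
e | h | d
1 | 4 | 9
5 | 3 | 9
6 | 4 | 7
7 | 9 | 6
8 | 3 | 4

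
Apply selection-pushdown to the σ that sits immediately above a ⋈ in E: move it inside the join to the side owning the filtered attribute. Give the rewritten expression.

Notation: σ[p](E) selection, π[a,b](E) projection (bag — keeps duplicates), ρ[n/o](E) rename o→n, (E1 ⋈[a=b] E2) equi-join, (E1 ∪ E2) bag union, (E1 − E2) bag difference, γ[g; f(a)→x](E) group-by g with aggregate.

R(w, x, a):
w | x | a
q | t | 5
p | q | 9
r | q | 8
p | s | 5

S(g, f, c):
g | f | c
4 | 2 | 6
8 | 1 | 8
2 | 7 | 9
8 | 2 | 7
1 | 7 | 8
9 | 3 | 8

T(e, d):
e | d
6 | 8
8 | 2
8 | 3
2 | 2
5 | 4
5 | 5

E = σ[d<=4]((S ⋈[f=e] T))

σ filters on d, owned by the right side.
E' = (S ⋈[f=e] σ[d<=4](T))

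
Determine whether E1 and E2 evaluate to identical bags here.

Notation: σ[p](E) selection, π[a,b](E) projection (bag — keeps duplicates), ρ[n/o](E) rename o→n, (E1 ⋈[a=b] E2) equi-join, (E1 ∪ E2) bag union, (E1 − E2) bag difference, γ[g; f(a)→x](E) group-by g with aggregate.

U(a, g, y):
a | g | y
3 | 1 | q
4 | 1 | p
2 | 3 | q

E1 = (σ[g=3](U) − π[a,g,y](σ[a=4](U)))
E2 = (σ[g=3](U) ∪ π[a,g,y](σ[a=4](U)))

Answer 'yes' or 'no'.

E1 per-node cardinality:
  U → 3
  σ[g=3](U) → 1
  U → 3
  σ[a=4](U) → 1
  π[a,g,y](σ[a=4](U)) → 1
  (σ[g=3](U) − π[a,g,y](σ[a=4](U))) → 1
E2 per-node cardinality:
  U → 3
  σ[g=3](U) → 1
  U → 3
  σ[a=4](U) → 1
  π[a,g,y](σ[a=4](U)) → 1
  (σ[g=3](U) ∪ π[a,g,y](σ[a=4](U))) → 2

E1 result:
a | g | y
2 | 3 | q
E2 result:
a | g | y
2 | 3 | q
4 | 1 | p
Witness: (4, 1, 'p') appears 0× in E1 but 1× in E2.

no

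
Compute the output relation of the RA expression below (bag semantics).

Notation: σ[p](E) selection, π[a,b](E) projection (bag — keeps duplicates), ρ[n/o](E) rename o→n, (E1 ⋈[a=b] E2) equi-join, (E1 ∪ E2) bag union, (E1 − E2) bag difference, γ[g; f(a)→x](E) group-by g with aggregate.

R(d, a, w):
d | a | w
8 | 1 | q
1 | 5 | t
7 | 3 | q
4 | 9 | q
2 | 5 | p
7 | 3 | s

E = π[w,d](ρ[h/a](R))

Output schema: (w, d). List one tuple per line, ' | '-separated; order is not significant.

Subexpression sizes:
  R → 6
  ρ[h/a](R) → 6
  π[w,d](ρ[h/a](R)) → 6

== RESULT ==
w | d
p | 2
q | 4
q | 7
q | 8
s | 7
t | 1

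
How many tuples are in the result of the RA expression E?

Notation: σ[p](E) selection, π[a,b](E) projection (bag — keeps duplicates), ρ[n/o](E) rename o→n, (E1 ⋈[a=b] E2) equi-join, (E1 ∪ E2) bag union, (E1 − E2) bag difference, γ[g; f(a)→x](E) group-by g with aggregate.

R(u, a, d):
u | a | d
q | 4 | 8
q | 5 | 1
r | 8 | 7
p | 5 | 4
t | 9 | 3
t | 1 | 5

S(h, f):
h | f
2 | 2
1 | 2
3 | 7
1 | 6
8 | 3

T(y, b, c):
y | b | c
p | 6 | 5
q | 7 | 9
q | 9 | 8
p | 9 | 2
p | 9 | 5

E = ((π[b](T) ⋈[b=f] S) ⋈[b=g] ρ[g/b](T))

Subexpression sizes:
  T → 5
  π[b](T) → 5
  S → 5
  (π[b](T) ⋈[b=f] S) → 2
  T → 5
  ρ[g/b](T) → 5
  ((π[b](T) ⋈[b=f] S) ⋈[b=g] ρ[g/b](T)) → 2

|E| = 2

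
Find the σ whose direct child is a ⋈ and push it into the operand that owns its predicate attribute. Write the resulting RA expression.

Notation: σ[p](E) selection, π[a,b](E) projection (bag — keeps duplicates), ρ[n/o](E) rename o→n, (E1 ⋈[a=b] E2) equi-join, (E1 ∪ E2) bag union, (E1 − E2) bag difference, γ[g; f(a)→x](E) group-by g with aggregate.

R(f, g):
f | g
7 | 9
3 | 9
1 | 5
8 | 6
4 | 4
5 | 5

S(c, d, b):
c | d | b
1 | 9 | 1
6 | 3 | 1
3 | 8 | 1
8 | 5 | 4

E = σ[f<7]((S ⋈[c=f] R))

σ filters on f, owned by the right side.
E' = (S ⋈[c=f] σ[f<7](R))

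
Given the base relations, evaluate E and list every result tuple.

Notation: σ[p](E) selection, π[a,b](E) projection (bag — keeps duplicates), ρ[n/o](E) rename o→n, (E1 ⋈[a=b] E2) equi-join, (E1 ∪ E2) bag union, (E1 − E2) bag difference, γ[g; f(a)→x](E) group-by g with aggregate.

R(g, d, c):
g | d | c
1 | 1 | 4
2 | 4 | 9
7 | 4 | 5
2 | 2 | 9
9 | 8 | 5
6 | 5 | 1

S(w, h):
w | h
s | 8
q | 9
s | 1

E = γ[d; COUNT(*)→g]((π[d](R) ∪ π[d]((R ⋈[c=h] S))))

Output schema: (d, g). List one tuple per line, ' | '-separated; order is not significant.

Per-node cardinality:
  R → 6
  π[d](R) → 6
  R → 6
  S → 3
  (R ⋈[c=h] S) → 3
  π[d]((R ⋈[c=h] S)) → 3
  (π[d](R) ∪ π[d]((R ⋈[c=h] S))) → 9
  γ[d; COUNT(*)→g]((π[d](R) ∪ π[d]((R ⋈[c=h] S)))) → 5

== RESULT ==
d | g
1 | 1
2 | 2
4 | 3
5 | 2
8 | 1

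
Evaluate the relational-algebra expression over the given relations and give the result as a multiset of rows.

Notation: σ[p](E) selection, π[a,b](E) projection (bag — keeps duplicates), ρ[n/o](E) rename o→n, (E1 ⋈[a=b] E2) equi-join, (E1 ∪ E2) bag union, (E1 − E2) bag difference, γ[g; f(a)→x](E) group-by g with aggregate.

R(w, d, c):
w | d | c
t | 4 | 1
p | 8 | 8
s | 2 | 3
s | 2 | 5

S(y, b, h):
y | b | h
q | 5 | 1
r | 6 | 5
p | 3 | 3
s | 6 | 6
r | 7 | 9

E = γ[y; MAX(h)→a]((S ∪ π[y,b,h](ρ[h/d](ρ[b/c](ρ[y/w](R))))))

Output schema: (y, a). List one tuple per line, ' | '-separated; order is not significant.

Stepwise |·|:
  S → 5
  R → 4
  ρ[y/w](R) → 4
  ρ[b/c](ρ[y/w](R)) → 4
  ρ[h/d](ρ[b/c](ρ[y/w](R))) → 4
  π[y,b,h](ρ[h/d](ρ[b/c](ρ[y/w](R)))) → 4
  (S ∪ π[y,b,h](ρ[h/d](ρ[b/c](ρ[y/w](R))))) → 9
  γ[y; MAX(h)→a]((S ∪ π[y,b,h](ρ[h/d](ρ[b/c](ρ[y/w](R)))))) → 5

== RESULT ==
y | a
p | 8
q | 1
r | 9
s | 6
t | 4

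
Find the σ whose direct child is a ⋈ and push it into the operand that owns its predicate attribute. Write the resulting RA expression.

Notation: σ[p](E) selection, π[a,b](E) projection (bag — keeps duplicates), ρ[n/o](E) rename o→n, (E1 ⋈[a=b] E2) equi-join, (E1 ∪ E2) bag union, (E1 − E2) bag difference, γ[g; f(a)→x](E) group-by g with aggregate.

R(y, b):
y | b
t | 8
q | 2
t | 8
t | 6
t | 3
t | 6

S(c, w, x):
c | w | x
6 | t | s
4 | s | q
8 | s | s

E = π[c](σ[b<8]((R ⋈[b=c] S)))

σ filters on b, owned by the left side.
E' = π[c]((σ[b<8](R) ⋈[b=c] S))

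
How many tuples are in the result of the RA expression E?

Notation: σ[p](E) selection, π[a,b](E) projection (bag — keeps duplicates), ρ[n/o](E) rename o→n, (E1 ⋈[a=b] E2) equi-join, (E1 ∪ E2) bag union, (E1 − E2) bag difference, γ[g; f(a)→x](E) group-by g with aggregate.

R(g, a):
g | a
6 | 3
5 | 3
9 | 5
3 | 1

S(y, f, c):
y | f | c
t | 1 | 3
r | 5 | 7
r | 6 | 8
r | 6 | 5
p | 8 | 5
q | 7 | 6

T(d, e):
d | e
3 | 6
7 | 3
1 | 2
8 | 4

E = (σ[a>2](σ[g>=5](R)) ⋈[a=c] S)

Stepwise |·|:
  R → 4
  σ[g>=5](R) → 3
  σ[a>2](σ[g>=5](R)) → 3
  S → 6
  (σ[a>2](σ[g>=5](R)) ⋈[a=c] S) → 4

|E| = 4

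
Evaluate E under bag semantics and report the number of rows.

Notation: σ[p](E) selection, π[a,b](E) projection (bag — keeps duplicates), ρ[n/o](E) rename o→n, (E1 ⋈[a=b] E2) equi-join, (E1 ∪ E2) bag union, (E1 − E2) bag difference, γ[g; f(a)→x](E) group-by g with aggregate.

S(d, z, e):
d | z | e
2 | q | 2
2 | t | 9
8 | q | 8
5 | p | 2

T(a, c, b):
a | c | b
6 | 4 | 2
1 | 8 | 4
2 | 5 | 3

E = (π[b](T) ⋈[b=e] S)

Per-node cardinality:
  T → 3
  π[b](T) → 3
  S → 4
  (π[b](T) ⋈[b=e] S) → 2

|E| = 2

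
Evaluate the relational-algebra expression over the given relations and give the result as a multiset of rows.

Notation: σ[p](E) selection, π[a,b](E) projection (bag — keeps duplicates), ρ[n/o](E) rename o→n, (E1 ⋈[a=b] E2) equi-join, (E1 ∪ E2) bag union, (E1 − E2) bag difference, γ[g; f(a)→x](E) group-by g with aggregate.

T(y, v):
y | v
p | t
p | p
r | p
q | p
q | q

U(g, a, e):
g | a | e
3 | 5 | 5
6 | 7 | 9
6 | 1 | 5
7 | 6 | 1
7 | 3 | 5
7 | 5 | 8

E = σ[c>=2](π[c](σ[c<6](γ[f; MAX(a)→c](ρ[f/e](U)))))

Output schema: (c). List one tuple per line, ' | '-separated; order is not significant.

Per-node cardinality:
  U → 6
  ρ[f/e](U) → 6
  γ[f; MAX(a)→c](ρ[f/e](U)) → 4
  σ[c<6](γ[f; MAX(a)→c](ρ[f/e](U))) → 2
  π[c](σ[c<6](γ[f; MAX(a)→c](ρ[f/e](U)))) → 2
  σ[c>=2](π[c](σ[c<6](γ[f; MAX(a)→c](ρ[f/e](U))))) → 2

== RESULT ==
c
5
5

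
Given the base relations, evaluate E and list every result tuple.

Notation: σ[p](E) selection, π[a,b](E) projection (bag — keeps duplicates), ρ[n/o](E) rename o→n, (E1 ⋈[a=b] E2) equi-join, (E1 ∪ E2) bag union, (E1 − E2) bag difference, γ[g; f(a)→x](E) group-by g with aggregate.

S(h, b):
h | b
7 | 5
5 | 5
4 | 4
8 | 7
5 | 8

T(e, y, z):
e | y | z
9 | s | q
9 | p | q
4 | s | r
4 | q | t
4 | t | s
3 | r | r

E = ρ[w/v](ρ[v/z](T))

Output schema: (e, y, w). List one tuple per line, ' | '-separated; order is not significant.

Stepwise |·|:
  T → 6
  ρ[v/z](T) → 6
  ρ[w/v](ρ[v/z](T)) → 6

== RESULT ==
e | y | w
3 | r | r
4 | q | t
4 | s | r
4 | t | s
9 | p | q
9 | s | q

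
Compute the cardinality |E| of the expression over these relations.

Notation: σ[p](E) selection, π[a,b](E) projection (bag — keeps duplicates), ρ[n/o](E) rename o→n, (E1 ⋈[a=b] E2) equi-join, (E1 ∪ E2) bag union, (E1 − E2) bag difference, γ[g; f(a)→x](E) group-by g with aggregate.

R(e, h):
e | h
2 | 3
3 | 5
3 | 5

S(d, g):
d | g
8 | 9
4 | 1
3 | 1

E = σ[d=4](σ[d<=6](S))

Stepwise |·|:
  S → 3
  σ[d<=6](S) → 2
  σ[d=4](σ[d<=6](S)) → 1

|E| = 1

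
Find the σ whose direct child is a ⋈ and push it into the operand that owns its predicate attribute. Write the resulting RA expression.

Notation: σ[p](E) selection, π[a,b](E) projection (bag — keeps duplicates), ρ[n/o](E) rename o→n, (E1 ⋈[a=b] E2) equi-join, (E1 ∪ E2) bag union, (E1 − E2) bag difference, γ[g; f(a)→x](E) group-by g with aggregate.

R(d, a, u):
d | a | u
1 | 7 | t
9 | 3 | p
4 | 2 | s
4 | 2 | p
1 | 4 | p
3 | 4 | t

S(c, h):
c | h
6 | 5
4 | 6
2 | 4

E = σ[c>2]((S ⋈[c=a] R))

σ filters on c, owned by the left side.
E' = (σ[c>2](S) ⋈[c=a] R)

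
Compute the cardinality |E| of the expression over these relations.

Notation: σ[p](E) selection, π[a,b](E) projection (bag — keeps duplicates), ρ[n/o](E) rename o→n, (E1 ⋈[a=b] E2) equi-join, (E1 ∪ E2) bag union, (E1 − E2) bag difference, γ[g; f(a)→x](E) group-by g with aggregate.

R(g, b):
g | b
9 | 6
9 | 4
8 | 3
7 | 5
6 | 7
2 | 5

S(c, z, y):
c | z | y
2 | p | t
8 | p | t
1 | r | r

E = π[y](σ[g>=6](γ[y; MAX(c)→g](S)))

Stepwise |·|:
  S → 3
  γ[y; MAX(c)→g](S) → 2
  σ[g>=6](γ[y; MAX(c)→g](S)) → 1
  π[y](σ[g>=6](γ[y; MAX(c)→g](S))) → 1

|E| = 1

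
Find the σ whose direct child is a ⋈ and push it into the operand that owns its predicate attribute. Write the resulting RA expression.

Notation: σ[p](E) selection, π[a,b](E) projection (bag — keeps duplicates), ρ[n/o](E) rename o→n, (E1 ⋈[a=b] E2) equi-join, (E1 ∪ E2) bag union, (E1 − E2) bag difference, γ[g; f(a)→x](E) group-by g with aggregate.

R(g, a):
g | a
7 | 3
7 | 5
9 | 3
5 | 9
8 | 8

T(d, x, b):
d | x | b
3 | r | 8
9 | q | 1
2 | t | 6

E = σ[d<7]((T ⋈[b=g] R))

σ filters on d, owned by the left side.
E' = (σ[d<7](T) ⋈[b=g] R)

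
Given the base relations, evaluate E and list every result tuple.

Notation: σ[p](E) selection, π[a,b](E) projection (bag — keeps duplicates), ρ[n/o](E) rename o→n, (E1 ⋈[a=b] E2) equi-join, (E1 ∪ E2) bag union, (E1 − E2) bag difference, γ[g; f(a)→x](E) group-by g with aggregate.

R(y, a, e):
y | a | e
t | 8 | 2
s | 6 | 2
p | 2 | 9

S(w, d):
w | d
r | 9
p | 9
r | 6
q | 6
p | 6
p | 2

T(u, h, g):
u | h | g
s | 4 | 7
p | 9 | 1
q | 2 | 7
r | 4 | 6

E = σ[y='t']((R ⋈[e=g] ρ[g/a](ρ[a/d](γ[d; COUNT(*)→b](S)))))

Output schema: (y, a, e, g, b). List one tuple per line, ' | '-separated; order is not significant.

Row counts bottom-up:
  R → 3
  S → 6
  γ[d; COUNT(*)→b](S) → 3
  ρ[a/d](γ[d; COUNT(*)→b](S)) → 3
  ρ[g/a](ρ[a/d](γ[d; COUNT(*)→b](S))) → 3
  (R ⋈[e=g] ρ[g/a](ρ[a/d](γ[d; COUNT(*)→b](S)))) → 3
  σ[y='t']((R ⋈[e=g] ρ[g/a](ρ[a/d](γ[d; COUNT(*)→b](S))))) → 1

== RESULT ==
y | a | e | g | b
t | 8 | 2 | 2 | 1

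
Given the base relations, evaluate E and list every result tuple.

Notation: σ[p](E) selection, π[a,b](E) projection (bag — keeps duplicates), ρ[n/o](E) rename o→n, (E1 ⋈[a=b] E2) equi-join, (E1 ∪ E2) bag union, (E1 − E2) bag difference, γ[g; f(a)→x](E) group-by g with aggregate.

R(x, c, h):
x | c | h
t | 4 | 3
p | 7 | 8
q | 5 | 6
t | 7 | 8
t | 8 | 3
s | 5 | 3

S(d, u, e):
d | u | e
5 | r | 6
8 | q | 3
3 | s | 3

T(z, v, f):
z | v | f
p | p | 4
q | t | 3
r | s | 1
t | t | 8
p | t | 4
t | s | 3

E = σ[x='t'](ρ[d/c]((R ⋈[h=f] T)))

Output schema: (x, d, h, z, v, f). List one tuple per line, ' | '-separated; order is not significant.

Per-node cardinality:
  R → 6
  T → 6
  (R ⋈[h=f] T) → 8
  ρ[d/c]((R ⋈[h=f] T)) → 8
  σ[x='t'](ρ[d/c]((R ⋈[h=f] T))) → 5

== RESULT ==
x | d | h | z | v | f
t | 4 | 3 | q | t | 3
t | 4 | 3 | t | s | 3
t | 7 | 8 | t | t | 8
t | 8 | 3 | q | t | 3
t | 8 | 3 | t | s | 3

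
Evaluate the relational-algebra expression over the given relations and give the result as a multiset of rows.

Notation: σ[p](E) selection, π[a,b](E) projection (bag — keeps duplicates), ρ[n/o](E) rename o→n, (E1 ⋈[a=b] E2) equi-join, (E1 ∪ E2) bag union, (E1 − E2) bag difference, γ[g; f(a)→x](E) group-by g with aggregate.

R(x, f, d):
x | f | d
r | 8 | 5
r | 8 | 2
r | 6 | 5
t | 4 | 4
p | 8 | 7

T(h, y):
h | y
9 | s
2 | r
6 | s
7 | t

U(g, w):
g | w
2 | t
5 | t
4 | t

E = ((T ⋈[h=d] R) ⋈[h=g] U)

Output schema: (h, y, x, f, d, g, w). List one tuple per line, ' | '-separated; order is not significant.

Subexpression sizes:
  T → 4
  R → 5
  (T ⋈[h=d] R) → 2
  U → 3
  ((T ⋈[h=d] R) ⋈[h=g] U) → 1

== RESULT ==
h | y | x | f | d | g | w
2 | r | r | 8 | 2 | 2 | t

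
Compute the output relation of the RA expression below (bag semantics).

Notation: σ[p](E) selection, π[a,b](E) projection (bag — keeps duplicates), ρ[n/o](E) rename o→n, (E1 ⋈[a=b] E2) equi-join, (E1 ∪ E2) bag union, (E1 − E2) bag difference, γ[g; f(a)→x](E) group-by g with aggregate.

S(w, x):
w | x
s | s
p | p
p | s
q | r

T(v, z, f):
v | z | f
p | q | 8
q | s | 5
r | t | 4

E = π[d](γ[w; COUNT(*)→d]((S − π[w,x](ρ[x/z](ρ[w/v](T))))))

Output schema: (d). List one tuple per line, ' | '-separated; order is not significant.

Per-node cardinality:
  S → 4
  T → 3
  ρ[w/v](T) → 3
  ρ[x/z](ρ[w/v](T)) → 3
  π[w,x](ρ[x/z](ρ[w/v](T))) → 3
  (S − π[w,x](ρ[x/z](ρ[w/v](T)))) → 4
  γ[w; COUNT(*)→d]((S − π[w,x](ρ[x/z](ρ[w/v](T))))) → 3
  π[d](γ[w; COUNT(*)→d]((S − π[w,x](ρ[x/z](ρ[w/v](T)))))) → 3

== RESULT ==
d
1
1
2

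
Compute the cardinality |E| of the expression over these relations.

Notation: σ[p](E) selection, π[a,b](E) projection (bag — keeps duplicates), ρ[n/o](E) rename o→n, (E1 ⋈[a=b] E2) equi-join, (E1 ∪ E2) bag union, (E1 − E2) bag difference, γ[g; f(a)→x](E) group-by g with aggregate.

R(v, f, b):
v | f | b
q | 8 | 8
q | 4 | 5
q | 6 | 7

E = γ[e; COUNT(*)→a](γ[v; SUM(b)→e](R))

Subexpression sizes:
  R → 3
  γ[v; SUM(b)→e](R) → 1
  γ[e; COUNT(*)→a](γ[v; SUM(b)→e](R)) → 1

|E| = 1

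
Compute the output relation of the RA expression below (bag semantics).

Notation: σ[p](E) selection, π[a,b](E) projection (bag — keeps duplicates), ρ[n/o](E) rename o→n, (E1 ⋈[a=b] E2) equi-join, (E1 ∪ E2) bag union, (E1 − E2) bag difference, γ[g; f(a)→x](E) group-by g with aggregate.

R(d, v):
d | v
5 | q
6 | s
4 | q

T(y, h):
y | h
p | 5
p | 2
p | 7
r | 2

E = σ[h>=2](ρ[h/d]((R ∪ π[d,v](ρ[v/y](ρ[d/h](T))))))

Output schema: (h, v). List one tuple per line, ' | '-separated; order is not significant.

Per-node cardinality:
  R → 3
  T → 4
  ρ[d/h](T) → 4
  ρ[v/y](ρ[d/h](T)) → 4
  π[d,v](ρ[v/y](ρ[d/h](T))) → 4
  (R ∪ π[d,v](ρ[v/y](ρ[d/h](T)))) → 7
  ρ[h/d]((R ∪ π[d,v](ρ[v/y](ρ[d/h](T))))) → 7
  σ[h>=2](ρ[h/d]((R ∪ π[d,v](ρ[v/y](ρ[d/h](T)))))) → 7

== RESULT ==
h | v
2 | p
2 | r
4 | q
5 | p
5 | q
6 | s
7 | p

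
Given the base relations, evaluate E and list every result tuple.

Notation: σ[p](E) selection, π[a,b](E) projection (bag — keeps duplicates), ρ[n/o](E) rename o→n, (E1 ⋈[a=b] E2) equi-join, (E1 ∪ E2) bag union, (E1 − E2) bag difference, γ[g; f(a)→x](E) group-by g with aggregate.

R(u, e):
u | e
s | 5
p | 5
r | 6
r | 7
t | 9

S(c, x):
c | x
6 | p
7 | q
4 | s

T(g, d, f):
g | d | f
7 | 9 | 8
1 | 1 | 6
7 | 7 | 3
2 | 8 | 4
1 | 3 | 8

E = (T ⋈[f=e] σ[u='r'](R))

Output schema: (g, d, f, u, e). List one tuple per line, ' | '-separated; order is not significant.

Per-node cardinality:
  T → 5
  R → 5
  σ[u='r'](R) → 2
  (T ⋈[f=e] σ[u='r'](R)) → 1

== RESULT ==
g | d | f | u | e
1 | 1 | 6 | r | 6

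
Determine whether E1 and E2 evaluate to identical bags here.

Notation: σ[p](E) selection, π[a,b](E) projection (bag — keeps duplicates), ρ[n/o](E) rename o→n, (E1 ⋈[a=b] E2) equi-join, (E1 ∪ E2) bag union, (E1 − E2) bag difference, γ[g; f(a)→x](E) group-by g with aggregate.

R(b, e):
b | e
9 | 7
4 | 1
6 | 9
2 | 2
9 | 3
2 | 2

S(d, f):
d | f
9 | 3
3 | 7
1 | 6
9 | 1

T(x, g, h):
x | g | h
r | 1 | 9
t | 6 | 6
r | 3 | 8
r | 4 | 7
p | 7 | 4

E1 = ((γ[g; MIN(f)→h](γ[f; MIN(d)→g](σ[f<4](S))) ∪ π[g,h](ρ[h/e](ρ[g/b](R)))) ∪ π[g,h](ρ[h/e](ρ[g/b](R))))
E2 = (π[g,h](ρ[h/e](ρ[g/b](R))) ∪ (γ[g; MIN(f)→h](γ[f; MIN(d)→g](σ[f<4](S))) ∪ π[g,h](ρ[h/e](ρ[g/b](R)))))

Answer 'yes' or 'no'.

E1 stepwise |·|:
  S → 4
  σ[f<4](S) → 2
  γ[f; MIN(d)→g](σ[f<4](S)) → 2
  γ[g; MIN(f)→h](γ[f; MIN(d)→g](σ[f<4](S))) → 1
  R → 6
  ρ[g/b](R) → 6
  ρ[h/e](ρ[g/b](R)) → 6
  π[g,h](ρ[h/e](ρ[g/b](R))) → 6
  (γ[g; MIN(f)→h](γ[f; MIN(d)→g](σ[f<4](S))) ∪ π[g,h](ρ[h/e](ρ[g/b](R)))) → 7
  R → 6
  ρ[g/b](R) → 6
  ρ[h/e](ρ[g/b](R)) → 6
  π[g,h](ρ[h/e](ρ[g/b](R))) → 6
  ((γ[g; MIN(f)→h](γ[f; MIN(d)→g](σ[f<4](S))) ∪ π[g,h](ρ[h/e](ρ[g/b](R)))) ∪ π[g,h](ρ[h/e](ρ[g/b](R)))) → 13
E2 stepwise |·|:
  R → 6
  ρ[g/b](R) → 6
  ρ[h/e](ρ[g/b](R)) → 6
  π[g,h](ρ[h/e](ρ[g/b](R))) → 6
  S → 4
  σ[f<4](S) → 2
  γ[f; MIN(d)→g](σ[f<4](S)) → 2
  γ[g; MIN(f)→h](γ[f; MIN(d)→g](σ[f<4](S))) → 1
  R → 6
  ρ[g/b](R) → 6
  ρ[h/e](ρ[g/b](R)) → 6
  π[g,h](ρ[h/e](ρ[g/b](R))) → 6
  (γ[g; MIN(f)→h](γ[f; MIN(d)→g](σ[f<4](S))) ∪ π[g,h](ρ[h/e](ρ[g/b](R)))) → 7
  (π[g,h](ρ[h/e](ρ[g/b](R))) ∪ (γ[g; MIN(f)→h](γ[f; MIN(d)→g](σ[f<4](S))) ∪ π[g,h](ρ[h/e](ρ[g/b](R))))) → 13

E1 and E2 produce the same multiset:
g | h
2 | 2
2 | 2
2 | 2
2 | 2
4 | 1
4 | 1
6 | 9
6 | 9
9 | 1
9 | 3
9 | 3
9 | 7
9 | 7

yes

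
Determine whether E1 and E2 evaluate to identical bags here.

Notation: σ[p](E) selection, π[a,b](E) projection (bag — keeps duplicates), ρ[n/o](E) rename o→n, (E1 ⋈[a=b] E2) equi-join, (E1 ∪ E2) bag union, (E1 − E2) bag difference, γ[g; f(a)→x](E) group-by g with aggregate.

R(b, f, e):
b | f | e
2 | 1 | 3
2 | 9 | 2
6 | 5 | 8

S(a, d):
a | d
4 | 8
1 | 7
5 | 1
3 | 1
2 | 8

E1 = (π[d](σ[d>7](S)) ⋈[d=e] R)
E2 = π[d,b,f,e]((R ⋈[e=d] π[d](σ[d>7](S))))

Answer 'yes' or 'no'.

E1 row counts bottom-up:
  S → 5
  σ[d>7](S) → 2
  π[d](σ[d>7](S)) → 2
  R → 3
  (π[d](σ[d>7](S)) ⋈[d=e] R) → 2
E2 row counts bottom-up:
  R → 3
  S → 5
  σ[d>7](S) → 2
  π[d](σ[d>7](S)) → 2
  (R ⋈[e=d] π[d](σ[d>7](S))) → 2
  π[d,b,f,e]((R ⋈[e=d] π[d](σ[d>7](S)))) → 2

E1 and E2 produce the same multiset:
d | b | f | e
8 | 6 | 5 | 8
8 | 6 | 5 | 8

yes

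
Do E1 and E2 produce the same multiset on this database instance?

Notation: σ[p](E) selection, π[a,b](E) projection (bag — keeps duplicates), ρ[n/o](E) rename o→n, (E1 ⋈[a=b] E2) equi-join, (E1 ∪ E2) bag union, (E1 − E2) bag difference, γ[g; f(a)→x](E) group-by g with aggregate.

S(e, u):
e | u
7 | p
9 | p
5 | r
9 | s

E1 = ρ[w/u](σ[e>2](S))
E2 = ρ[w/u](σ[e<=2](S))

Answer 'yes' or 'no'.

E1 per-node cardinality:
  S → 4
  σ[e>2](S) → 4
  ρ[w/u](σ[e>2](S)) → 4
E2 per-node cardinality:
  S → 4
  σ[e<=2](S) → 0
  ρ[w/u](σ[e<=2](S)) → 0

E1 result:
e | w
5 | r
7 | p
9 | p
9 | s
E2 result:
e | w
(0 rows)
Witness: (9, 'p') appears 1× in E1 but 0× in E2.

no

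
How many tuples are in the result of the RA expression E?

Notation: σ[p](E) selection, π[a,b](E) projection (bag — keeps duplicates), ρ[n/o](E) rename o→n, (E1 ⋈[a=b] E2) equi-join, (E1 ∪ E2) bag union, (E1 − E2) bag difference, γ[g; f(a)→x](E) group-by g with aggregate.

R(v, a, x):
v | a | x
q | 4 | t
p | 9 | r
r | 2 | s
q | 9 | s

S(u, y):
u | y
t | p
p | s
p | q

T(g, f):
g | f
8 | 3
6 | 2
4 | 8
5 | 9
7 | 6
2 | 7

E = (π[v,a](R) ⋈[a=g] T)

Stepwise |·|:
  R → 4
  π[v,a](R) → 4
  T → 6
  (π[v,a](R) ⋈[a=g] T) → 2

|E| = 2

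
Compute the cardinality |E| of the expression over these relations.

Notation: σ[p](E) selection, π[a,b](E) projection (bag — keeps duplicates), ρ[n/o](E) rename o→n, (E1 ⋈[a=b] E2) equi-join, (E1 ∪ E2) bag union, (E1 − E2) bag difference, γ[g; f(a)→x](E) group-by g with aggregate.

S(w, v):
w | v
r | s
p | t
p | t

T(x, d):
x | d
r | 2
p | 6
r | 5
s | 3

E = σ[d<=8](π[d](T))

Stepwise |·|:
  T → 4
  π[d](T) → 4
  σ[d<=8](π[d](T)) → 4

|E| = 4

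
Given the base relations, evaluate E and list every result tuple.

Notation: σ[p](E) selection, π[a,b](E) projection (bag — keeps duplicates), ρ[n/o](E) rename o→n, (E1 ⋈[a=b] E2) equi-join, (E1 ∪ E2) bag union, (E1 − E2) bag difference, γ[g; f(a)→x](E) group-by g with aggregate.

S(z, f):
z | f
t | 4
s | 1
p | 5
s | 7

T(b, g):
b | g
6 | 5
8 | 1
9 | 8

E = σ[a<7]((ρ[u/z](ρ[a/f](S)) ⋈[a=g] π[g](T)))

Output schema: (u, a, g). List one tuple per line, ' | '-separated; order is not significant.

Subexpression sizes:
  S → 4
  ρ[a/f](S) → 4
  ρ[u/z](ρ[a/f](S)) → 4
  T → 3
  π[g](T) → 3
  (ρ[u/z](ρ[a/f](S)) ⋈[a=g] π[g](T)) → 2
  σ[a<7]((ρ[u/z](ρ[a/f](S)) ⋈[a=g] π[g](T))) → 2

== RESULT ==
u | a | g
p | 5 | 5
s | 1 | 1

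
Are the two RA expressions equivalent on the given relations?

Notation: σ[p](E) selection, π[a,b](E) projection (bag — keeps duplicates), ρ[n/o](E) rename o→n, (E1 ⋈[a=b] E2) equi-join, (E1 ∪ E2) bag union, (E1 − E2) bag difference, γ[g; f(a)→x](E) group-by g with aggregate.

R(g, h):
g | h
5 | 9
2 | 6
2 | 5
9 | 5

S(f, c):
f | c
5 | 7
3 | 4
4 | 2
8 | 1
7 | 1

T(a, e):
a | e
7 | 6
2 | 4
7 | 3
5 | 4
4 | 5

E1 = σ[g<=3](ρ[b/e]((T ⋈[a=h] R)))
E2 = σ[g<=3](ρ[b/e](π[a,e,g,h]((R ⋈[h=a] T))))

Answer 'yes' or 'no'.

E1 stepwise |·|:
  T → 5
  R → 4
  (T ⋈[a=h] R) → 2
  ρ[b/e]((T ⋈[a=h] R)) → 2
  σ[g<=3](ρ[b/e]((T ⋈[a=h] R))) → 1
E2 stepwise |·|:
  R → 4
  T → 5
  (R ⋈[h=a] T) → 2
  π[a,e,g,h]((R ⋈[h=a] T)) → 2
  ρ[b/e](π[a,e,g,h]((R ⋈[h=a] T))) → 2
  σ[g<=3](ρ[b/e](π[a,e,g,h]((R ⋈[h=a] T)))) → 1

E1 and E2 produce the same multiset:
a | b | g | h
5 | 4 | 2 | 5

yes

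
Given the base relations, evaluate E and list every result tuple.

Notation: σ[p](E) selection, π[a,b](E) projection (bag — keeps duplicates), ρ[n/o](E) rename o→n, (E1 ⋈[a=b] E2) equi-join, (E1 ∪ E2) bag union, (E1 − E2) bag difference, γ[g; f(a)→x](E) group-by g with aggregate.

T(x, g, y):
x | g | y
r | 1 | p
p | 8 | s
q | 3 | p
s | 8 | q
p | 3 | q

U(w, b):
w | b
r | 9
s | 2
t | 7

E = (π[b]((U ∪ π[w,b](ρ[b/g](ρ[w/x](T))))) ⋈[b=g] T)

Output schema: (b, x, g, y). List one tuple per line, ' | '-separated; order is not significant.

Stepwise |·|:
  U → 3
  T → 5
  ρ[w/x](T) → 5
  ρ[b/g](ρ[w/x](T)) → 5
  π[w,b](ρ[b/g](ρ[w/x](T))) → 5
  (U ∪ π[w,b](ρ[b/g](ρ[w/x](T)))) → 8
  π[b]((U ∪ π[w,b](ρ[b/g](ρ[w/x](T))))) → 8
  T → 5
  (π[b]((U ∪ π[w,b](ρ[b/g](ρ[w/x](T))))) ⋈[b=g] T) → 9

== RESULT ==
b | x | g | y
1 | r | 1 | p
3 | p | 3 | q
3 | p | 3 | q
3 | q | 3 | p
3 | q | 3 | p
8 | p | 8 | s
8 | p | 8 | s
8 | s | 8 | q
8 | s | 8 | q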